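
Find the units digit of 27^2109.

The units digit of 27^n cycles with period 4: 7, 9, 3, 1, …
2109 mod 4 = 1, so the last digit matches 7^1 = 7.

7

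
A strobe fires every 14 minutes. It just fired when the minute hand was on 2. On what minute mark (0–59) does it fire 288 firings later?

14

288·14 = 4032.
Dividing 4032 by 60 gives quotient 67 and remainder 12.
(2 + 12) mod 60 = 14.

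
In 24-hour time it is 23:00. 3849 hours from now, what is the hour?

8

3849 = 160·24 + 9, so 3849 mod 24 = 9.
(23 + 9) mod 24 = 8.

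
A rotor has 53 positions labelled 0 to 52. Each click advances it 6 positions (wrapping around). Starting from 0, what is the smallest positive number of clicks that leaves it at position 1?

9

6·9 = 54 = 1·53 + 1, so 6⁻¹ ≡ 9 (mod 53).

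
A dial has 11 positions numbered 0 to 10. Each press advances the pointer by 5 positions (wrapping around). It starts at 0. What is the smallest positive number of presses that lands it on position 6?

The inverse of 5 mod 11 is 9 (since 5·9 = 45 ≡ 1).
So x ≡ 9·6 = 54 ≡ 10 (mod 11).

10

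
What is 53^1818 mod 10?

Last digits of 3^n: 3, 9, 7, 1 (period 4).
1818 leaves remainder 2 on division by 4, so 53^1818 ends in 9.

9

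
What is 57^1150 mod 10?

Last digits of 7^n: 7, 9, 3, 1 (period 4).
1150 mod 4 = 2, so the last digit matches 7^2 = 9.

9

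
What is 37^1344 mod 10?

1

Last digits of 7^n: 7, 9, 3, 1 (period 4).
1344 mod 4 = 0, so the last digit matches 7^4 = 1.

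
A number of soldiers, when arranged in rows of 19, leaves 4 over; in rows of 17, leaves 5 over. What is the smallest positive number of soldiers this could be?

175

x ≡ 5 (mod 17) gives x ∈ {5, 22, 39, 56, 73, 90, 107, 124, …}.
The first of these with x mod 19 = 4 is 175.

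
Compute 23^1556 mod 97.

43

Successive squares of 23 mod 97: 23^1≡23, 23^2≡44, 23^4≡93, 23^8≡16, 23^16≡62, 23^32≡61, 23^64≡35, 23^128≡61, 23^256≡35, 23^512≡61, 23^1024≡35.
Since 1556 = 4 + 16 + 512 + 1024 in binary, 23^1556 ≡ 93·62·61·35 ≡ 43 (mod 97).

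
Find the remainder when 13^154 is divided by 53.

Successive squares of 13 mod 53: 13^1≡13, 13^2≡10, 13^4≡47, 13^8≡36, 13^16≡24, 13^32≡46, 13^64≡49, 13^128≡16.
Since 154 = 2 + 8 + 16 + 128 in binary, 13^154 ≡ 10·36·24·16 ≡ 16 (mod 53).

16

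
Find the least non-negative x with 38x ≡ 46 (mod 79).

38⁻¹ ≡ 52 (mod 79) because 38·52 = 1976 = 25·79 + 1.
So x ≡ 52·46 = 2392 ≡ 22 (mod 79).
Check: 38·22 = 836 = 10·79 + 46.

22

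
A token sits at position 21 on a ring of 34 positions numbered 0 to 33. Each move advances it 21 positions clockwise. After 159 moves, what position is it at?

159·21 = 3339.
3339 = 98·34 + 7, so 3339 mod 34 = 7.
(21 + 7) mod 34 = 28.

28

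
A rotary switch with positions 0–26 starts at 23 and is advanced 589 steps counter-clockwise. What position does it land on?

589 = 21·27 + 22, so 589 mod 27 = 22.
(23 − 22) mod 27 = 1.

1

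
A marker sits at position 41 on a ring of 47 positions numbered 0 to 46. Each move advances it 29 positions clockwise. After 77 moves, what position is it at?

18

77·29 = 2233.
2233 − 47·47 = 24, so 2233 ≡ 24 (mod 47).
(41 + 24) mod 47 = 18.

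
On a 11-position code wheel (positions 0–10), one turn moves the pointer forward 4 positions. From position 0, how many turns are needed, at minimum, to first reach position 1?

4·3 = 12 = 1·11 + 1, so 4⁻¹ ≡ 3 (mod 11).

3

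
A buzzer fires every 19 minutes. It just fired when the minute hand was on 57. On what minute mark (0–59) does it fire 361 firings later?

361·19 = 6859.
6859 mod 60 = 19 (since 114·60 = 6840).
(57 + 19) mod 60 = 16.

16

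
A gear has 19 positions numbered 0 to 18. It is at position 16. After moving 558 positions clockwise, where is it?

558 mod 19 = 7 (since 29·19 = 551).
(16 + 7) mod 19 = 4.

4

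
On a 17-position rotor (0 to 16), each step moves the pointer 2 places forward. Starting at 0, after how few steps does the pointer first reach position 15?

16

The inverse of 2 mod 17 is 9 (since 2·9 = 18 ≡ 1).
So x ≡ 9·15 = 135 ≡ 16 (mod 17).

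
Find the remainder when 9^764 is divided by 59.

Square-and-reduce mod 59: 9^1≡9, 9^2≡22, 9^4≡12, 9^8≡26, 9^16≡27, 9^32≡21, 9^64≡28, 9^128≡17, 9^256≡53, 9^512≡36.
Since 764 = 4 + 8 + 16 + 32 + 64 + 128 + 512 in binary, 9^764 ≡ 12·26·27·21·28·17·36 ≡ 41 (mod 59).

41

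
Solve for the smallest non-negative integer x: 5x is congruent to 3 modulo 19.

12

The inverse of 5 mod 19 is 4 (since 5·4 = 20 ≡ 1).
Multiplying both sides by 4: x ≡ 4·3 = 12 ≡ 12 (mod 19).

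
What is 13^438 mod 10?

9

Last digits of 3^n: 3, 9, 7, 1 (period 4).
438 mod 4 = 2, so the last digit matches 3^2 = 9.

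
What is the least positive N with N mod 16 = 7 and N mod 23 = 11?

Since 23·7 ≡ 1 (mod 16), take x = 11 + 23·((7−11)·7 mod 16) = 11 + 23·4 = 103.
Check: 103 mod 16 = 7, 103 mod 23 = 11.

103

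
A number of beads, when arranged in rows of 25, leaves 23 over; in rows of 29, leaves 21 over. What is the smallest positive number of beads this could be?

x ≡ 23 (mod 25) gives x ∈ {23, 48, 73, 98, 123, 148, 173, 198, …}.
The first of these with x mod 29 = 21 is 398.

398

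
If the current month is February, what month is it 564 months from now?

564 = 47·12 + 0, so 564 mod 12 = 0.
February + 0 months → February.

February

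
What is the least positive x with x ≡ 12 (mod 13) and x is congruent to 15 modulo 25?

90

x ≡ 12 (mod 13) gives x ∈ {12, 25, 38, 51, 64, 77, 90}.
The first of these with x mod 25 = 15 is 90.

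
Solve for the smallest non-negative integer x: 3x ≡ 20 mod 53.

42

3⁻¹ ≡ 18 (mod 53) because 3·18 = 54 = 1·53 + 1.
Multiplying both sides by 18: x ≡ 18·20 = 360 ≡ 42 (mod 53).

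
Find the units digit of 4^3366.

6

Last digits of 4^n: 4, 6 (period 2).
3366 leaves remainder 0 on division by 2, so 4^3366 ends in 6.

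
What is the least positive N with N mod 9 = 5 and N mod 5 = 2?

x ≡ 2 (mod 5) gives x ∈ {2, 7, 12, 17, 22, 27, 32}.
The first of these with x mod 9 = 5 is 32.

32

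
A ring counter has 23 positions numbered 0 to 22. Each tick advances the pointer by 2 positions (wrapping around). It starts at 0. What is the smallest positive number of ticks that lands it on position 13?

18

The inverse of 2 mod 23 is 12 (since 2·12 = 24 ≡ 1).
Multiplying both sides by 12: x ≡ 12·13 = 156 ≡ 18 (mod 23).
Check: 2·18 = 36 = 1·23 + 13.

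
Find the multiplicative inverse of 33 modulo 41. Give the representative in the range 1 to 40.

5

41 = 1·33 + 8
33 = 4·8 + 1
8 = 8·1 + 0
Back-substituting gives 33·5 ≡ 1 (mod 41).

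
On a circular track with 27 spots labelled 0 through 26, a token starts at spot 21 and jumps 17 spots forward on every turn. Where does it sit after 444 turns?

9

444·17 = 7548.
Dividing 7548 by 27 gives quotient 279 and remainder 15.
(21 + 15) mod 27 = 9.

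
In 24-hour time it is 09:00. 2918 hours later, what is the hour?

2918 = 121·24 + 14, so 2918 mod 24 = 14.
(9 + 14) mod 24 = 23.

23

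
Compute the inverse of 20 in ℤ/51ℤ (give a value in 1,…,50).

51 = 2·20 + 11
20 = 1·11 + 9
11 = 1·9 + 2
9 = 4·2 + 1
2 = 2·1 + 0
Back-substituting gives 20·23 ≡ 1 (mod 51).

23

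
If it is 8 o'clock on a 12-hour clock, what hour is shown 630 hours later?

630 = 52·12 + 6, so 630 mod 12 = 6.
8 + 6 → 2 on a 12-hour dial.

2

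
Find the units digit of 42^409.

2

The units digit of 42^n cycles with period 4: 2, 4, 8, 6, …
409 leaves remainder 1 on division by 4, so 42^409 ends in 2.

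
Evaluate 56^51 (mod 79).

78

Square-and-reduce mod 79: 56^1≡56, 56^2≡55, 56^4≡23, 56^8≡55, 56^16≡23, 56^32≡55.
51 = 1 + 2 + 16 + 32, so 56^51 ≡ 56·55·23·55 ≡ 78 (mod 79).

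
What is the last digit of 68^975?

Powers of 8 mod 10 repeat with period 4: 8, 4, 2, 6.
975 leaves remainder 3 on division by 4, so 68^975 ends in 2.

2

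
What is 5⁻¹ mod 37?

5·15 = 75 = 2·37 + 1, so 5⁻¹ ≡ 15 (mod 37).

15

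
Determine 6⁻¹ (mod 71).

6·12 = 72 = 1·71 + 1, so 6⁻¹ ≡ 12 (mod 71).

12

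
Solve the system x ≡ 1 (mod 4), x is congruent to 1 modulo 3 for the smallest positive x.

1

x ≡ 1 (mod 3) gives x ∈ {1}.
The first of these with x mod 4 = 1 is 1.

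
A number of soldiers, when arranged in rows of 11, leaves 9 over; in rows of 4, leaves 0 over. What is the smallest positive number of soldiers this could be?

x ≡ 0 (mod 4) gives x ∈ {0, 4, 8, 12, 16, 20}.
The first of these with x mod 11 = 9 is 20.

20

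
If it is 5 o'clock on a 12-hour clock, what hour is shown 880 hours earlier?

880 = 73·12 + 4, so 880 mod 12 = 4.
5 − 4 → 1 on a 12-hour dial.

1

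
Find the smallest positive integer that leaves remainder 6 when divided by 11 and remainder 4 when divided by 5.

x ≡ 4 (mod 5) gives x ∈ {4, 9, 14, 19, 24, 29, 34, 39}.
The first of these with x mod 11 = 6 is 39.

39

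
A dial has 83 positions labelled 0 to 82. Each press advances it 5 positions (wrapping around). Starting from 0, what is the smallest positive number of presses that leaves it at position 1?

50

83 = 16·5 + 3
5 = 1·3 + 2
3 = 1·2 + 1
2 = 2·1 + 0
Back-substituting gives 5·50 ≡ 1 (mod 83).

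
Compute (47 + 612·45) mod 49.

0

612·45 = 27540.
27540 = 562·49 + 2, so 27540 mod 49 = 2.
(47 + 2) mod 49 = 0.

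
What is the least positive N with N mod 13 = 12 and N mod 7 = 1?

64

Since 7·2 ≡ 1 (mod 13), take x = 1 + 7·((12−1)·2 mod 13) = 1 + 7·9 = 64.
Check: 64 mod 13 = 12, 64 mod 7 = 1.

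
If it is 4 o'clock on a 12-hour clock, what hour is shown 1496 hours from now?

12

1496 mod 12 = 8 (since 124·12 = 1488).
4 + 8 → 12 on a 12-hour dial.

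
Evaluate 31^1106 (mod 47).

21

Successive squares of 31 mod 47: 31^1≡31, 31^2≡21, 31^4≡18, 31^8≡42, 31^16≡25, 31^32≡14, 31^64≡8, 31^128≡17, 31^256≡7, 31^512≡2, 31^1024≡4.
Since 1106 = 2 + 16 + 64 + 1024 in binary, 31^1106 ≡ 21·25·8·4 ≡ 21 (mod 47).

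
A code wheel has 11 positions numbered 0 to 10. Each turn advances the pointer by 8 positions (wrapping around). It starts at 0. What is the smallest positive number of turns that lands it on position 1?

8⁻¹ ≡ 7 (mod 11) because 8·7 = 56 = 5·11 + 1.
So x ≡ 7·1 = 7 ≡ 7 (mod 11).
Check: 8·7 = 56 = 5·11 + 1.

7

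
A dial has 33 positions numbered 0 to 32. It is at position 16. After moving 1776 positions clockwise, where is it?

10

1776 = 53·33 + 27, so 1776 mod 33 = 27.
(16 + 27) mod 33 = 10.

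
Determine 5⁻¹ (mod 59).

5·12 = 60 = 1·59 + 1, so 5⁻¹ ≡ 12 (mod 59).

12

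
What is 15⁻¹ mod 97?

13

97 = 6·15 + 7
15 = 2·7 + 1
7 = 7·1 + 0
Back-substituting gives 15·13 ≡ 1 (mod 97).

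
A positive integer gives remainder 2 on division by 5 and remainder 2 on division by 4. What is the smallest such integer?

2

Since 4·4 ≡ 1 (mod 5), take x = 2 + 4·((2−2)·4 mod 5) = 2 + 4·0 = 2.
Check: 2 mod 5 = 2, 2 mod 4 = 2.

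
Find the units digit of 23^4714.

Powers of 3 mod 10 repeat with period 4: 3, 9, 7, 1.
4714 mod 4 = 2, so the last digit matches 3^2 = 9.

9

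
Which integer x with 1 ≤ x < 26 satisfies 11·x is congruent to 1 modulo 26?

11·19 = 209 = 8·26 + 1, so 11⁻¹ ≡ 19 (mod 26).

19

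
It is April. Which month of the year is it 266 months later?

June

266 = 22·12 + 2, so 266 mod 12 = 2.
April + 2 months → June.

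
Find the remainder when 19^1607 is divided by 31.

By repeated squaring mod 31: 19^1≡19, 19^2≡20, 19^4≡28, 19^8≡9, 19^16≡19, 19^32≡20, 19^64≡28, 19^128≡9, 19^256≡19, 19^512≡20, 19^1024≡28.
Since 1607 = 1 + 2 + 4 + 64 + 512 + 1024 in binary, 19^1607 ≡ 19·20·28·28·20·28 ≡ 20 (mod 31).

20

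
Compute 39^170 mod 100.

1

Square-and-reduce mod 100: 39^1≡39, 39^2≡21, 39^4≡41, 39^8≡81, 39^16≡61, 39^32≡21, 39^64≡41, 39^128≡81.
Since 170 = 2 + 8 + 32 + 128 in binary, 39^170 ≡ 21·81·21·81 ≡ 1 (mod 100).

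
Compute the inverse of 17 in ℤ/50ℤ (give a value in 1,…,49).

3

17·3 = 51 = 1·50 + 1, so 17⁻¹ ≡ 3 (mod 50).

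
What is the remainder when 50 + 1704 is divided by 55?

1704 mod 55 = 54 (since 30·55 = 1650).
(50 + 54) mod 55 = 49.

49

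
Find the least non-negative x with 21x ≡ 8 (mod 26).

21⁻¹ ≡ 5 (mod 26) because 21·5 = 105 = 4·26 + 1.
Multiplying both sides by 5: x ≡ 5·8 = 40 ≡ 14 (mod 26).

14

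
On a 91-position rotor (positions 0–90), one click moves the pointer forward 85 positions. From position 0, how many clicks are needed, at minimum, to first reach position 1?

91 = 1·85 + 6
85 = 14·6 + 1
6 = 6·1 + 0
Back-substituting gives 85·15 ≡ 1 (mod 91).

15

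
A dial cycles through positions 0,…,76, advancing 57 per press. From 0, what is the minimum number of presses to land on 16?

30

The inverse of 57 mod 77 is 50 (since 57·50 = 2850 ≡ 1).
Multiplying both sides by 50: x ≡ 50·16 = 800 ≡ 30 (mod 77).
Check: 57·30 = 1710 = 22·77 + 16.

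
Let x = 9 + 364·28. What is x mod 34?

364·28 = 10192.
10192 mod 34 = 26 (since 299·34 = 10166).
(9 + 26) mod 34 = 1.

1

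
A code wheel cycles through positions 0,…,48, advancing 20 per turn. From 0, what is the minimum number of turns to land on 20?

1

The inverse of 20 mod 49 is 27 (since 20·27 = 540 ≡ 1).
Multiplying both sides by 27: x ≡ 27·20 = 540 ≡ 1 (mod 49).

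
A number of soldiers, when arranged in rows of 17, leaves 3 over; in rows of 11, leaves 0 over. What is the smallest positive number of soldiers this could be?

Since 11·14 ≡ 1 (mod 17), take x = 0 + 11·((3−0)·14 mod 17) = 0 + 11·8 = 88.
Check: 88 mod 17 = 3, 88 mod 11 = 0.

88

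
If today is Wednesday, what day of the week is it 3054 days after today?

3054 = 436·7 + 2, so 3054 mod 7 = 2.
Wednesday + 2 days → Friday.

Friday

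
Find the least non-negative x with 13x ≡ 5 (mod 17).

3

13⁻¹ ≡ 4 (mod 17) because 13·4 = 52 = 3·17 + 1.
Multiplying both sides by 4: x ≡ 4·5 = 20 ≡ 3 (mod 17).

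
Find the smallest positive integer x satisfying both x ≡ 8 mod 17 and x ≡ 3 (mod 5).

x ≡ 3 (mod 5) gives x ∈ {3, 8}.
The first of these with x mod 17 = 8 is 8.

8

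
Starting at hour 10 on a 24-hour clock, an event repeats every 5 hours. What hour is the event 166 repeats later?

0

166·5 = 830.
Dividing 830 by 24 gives quotient 34 and remainder 14.
(10 + 14) mod 24 = 0.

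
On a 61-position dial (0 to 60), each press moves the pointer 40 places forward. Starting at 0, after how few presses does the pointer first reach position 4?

The inverse of 40 mod 61 is 29 (since 40·29 = 1160 ≡ 1).
Multiplying both sides by 29: x ≡ 29·4 = 116 ≡ 55 (mod 61).
Check: 40·55 = 2200 = 36·61 + 4.

55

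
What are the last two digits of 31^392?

By repeated squaring mod 100: 31^1≡31, 31^2≡61, 31^4≡21, 31^8≡41, 31^16≡81, 31^32≡61, 31^64≡21, 31^128≡41, 31^256≡81.
Since 392 = 8 + 128 + 256 in binary, 31^392 ≡ 41·41·81 ≡ 61 (mod 100).

61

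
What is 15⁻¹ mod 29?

15·2 = 30 = 1·29 + 1, so 15⁻¹ ≡ 2 (mod 29).

2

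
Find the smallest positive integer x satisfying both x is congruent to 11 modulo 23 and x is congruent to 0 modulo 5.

80

x ≡ 0 (mod 5) gives x ∈ {0, 5, 10, 15, 20, 25, 30, 35, …}.
The first of these with x mod 23 = 11 is 80.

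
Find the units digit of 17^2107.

3

The units digit of 17^n cycles with period 4: 7, 9, 3, 1, …
2107 leaves remainder 3 on division by 4, so 17^2107 ends in 3.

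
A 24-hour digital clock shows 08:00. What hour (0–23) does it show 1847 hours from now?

Dividing 1847 by 24 gives quotient 76 and remainder 23.
(8 + 23) mod 24 = 7.

7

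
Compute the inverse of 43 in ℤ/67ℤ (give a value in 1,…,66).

53

67 = 1·43 + 24
43 = 1·24 + 19
24 = 1·19 + 5
19 = 3·5 + 4
5 = 1·4 + 1
4 = 4·1 + 0
Back-substituting gives 43·53 ≡ 1 (mod 67).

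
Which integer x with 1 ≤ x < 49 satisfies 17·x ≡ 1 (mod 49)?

26

17·26 = 442 = 9·49 + 1, so 17⁻¹ ≡ 26 (mod 49).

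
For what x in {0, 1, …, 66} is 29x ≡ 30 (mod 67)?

38

The inverse of 29 mod 67 is 37 (since 29·37 = 1073 ≡ 1).
Multiplying both sides by 37: x ≡ 37·30 = 1110 ≡ 38 (mod 67).
Check: 29·38 = 1102 = 16·67 + 30.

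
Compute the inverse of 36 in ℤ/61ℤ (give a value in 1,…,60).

36·39 = 1404 = 23·61 + 1, so 36⁻¹ ≡ 39 (mod 61).

39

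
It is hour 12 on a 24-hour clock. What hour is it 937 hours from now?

13

937 − 39·24 = 1, so 937 ≡ 1 (mod 24).
(12 + 1) mod 24 = 13.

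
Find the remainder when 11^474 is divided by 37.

1

By repeated squaring mod 37: 11^1≡11, 11^2≡10, 11^4≡26, 11^8≡10, 11^16≡26, 11^32≡10, 11^64≡26, 11^128≡10, 11^256≡26.
Since 474 = 2 + 8 + 16 + 64 + 128 + 256 in binary, 11^474 ≡ 10·10·26·26·10·26 ≡ 1 (mod 37).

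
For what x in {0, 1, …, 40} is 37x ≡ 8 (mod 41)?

The inverse of 37 mod 41 is 10 (since 37·10 = 370 ≡ 1).
So x ≡ 10·8 = 80 ≡ 39 (mod 41).
Check: 37·39 = 1443 = 35·41 + 8.

39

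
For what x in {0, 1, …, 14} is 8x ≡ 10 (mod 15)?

5

8⁻¹ ≡ 2 (mod 15) because 8·2 = 16 = 1·15 + 1.
So x ≡ 2·10 = 20 ≡ 5 (mod 15).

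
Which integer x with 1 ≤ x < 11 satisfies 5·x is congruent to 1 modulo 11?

5·9 = 45 = 4·11 + 1, so 5⁻¹ ≡ 9 (mod 11).

9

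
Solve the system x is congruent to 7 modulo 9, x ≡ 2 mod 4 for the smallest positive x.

34

x ≡ 2 (mod 4) gives x ∈ {2, 6, 10, 14, 18, 22, 26, 30, …}.
The first of these with x mod 9 = 7 is 34.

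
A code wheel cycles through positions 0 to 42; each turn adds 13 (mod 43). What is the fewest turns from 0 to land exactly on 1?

43 = 3·13 + 4
13 = 3·4 + 1
4 = 4·1 + 0
Back-substituting gives 13·10 ≡ 1 (mod 43).

10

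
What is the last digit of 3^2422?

Last digits of 3^n: 3, 9, 7, 1 (period 4).
2422 leaves remainder 2 on division by 4, so 3^2422 ends in 9.

9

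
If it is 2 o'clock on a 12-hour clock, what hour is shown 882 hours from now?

8

882 = 73·12 + 6, so 882 mod 12 = 6.
2 + 6 → 8 on a 12-hour dial.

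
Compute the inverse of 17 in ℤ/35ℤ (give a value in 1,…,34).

35 = 2·17 + 1
17 = 17·1 + 0
Back-substituting gives 17·33 ≡ 1 (mod 35).

33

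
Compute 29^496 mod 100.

Successive squares of 29 mod 100: 29^1≡29, 29^2≡41, 29^4≡81, 29^8≡61, 29^16≡21, 29^32≡41, 29^64≡81, 29^128≡61, 29^256≡21.
Since 496 = 16 + 32 + 64 + 128 + 256 in binary, 29^496 ≡ 21·41·81·61·21 ≡ 21 (mod 100).

21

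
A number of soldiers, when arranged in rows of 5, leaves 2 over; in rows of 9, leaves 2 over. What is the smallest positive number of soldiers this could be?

2

x ≡ 2 (mod 5) gives x ∈ {2}.
The first of these with x mod 9 = 2 is 2.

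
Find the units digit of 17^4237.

The units digit of 17^n cycles with period 4: 7, 9, 3, 1, …
4237 leaves remainder 1 on division by 4, so 17^4237 ends in 7.

7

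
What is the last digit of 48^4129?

The units digit of 48^n cycles with period 4: 8, 4, 2, 6, …
4129 mod 4 = 1, so the last digit matches 8^1 = 8.

8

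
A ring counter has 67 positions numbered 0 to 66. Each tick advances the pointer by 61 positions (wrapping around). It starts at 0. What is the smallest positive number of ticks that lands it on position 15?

31

The inverse of 61 mod 67 is 11 (since 61·11 = 671 ≡ 1).
So x ≡ 11·15 = 165 ≡ 31 (mod 67).
Check: 61·31 = 1891 = 28·67 + 15.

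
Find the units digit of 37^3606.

The units digit of 37^n cycles with period 4: 7, 9, 3, 1, …
3606 leaves remainder 2 on division by 4, so 37^3606 ends in 9.

9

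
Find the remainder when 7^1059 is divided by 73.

Square-and-reduce mod 73: 7^1≡7, 7^2≡49, 7^4≡65, 7^8≡64, 7^16≡8, 7^32≡64, 7^64≡8, 7^128≡64, 7^256≡8, 7^512≡64, 7^1024≡8.
Since 1059 = 1 + 2 + 32 + 1024 in binary, 7^1059 ≡ 7·49·64·8 ≡ 51 (mod 73).

51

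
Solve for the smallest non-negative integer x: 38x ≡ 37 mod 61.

The inverse of 38 mod 61 is 53 (since 38·53 = 2014 ≡ 1).
Multiplying both sides by 53: x ≡ 53·37 = 1961 ≡ 9 (mod 61).

9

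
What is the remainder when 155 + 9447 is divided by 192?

Dividing 9447 by 192 gives quotient 49 and remainder 39.
(155 + 39) mod 192 = 2.

2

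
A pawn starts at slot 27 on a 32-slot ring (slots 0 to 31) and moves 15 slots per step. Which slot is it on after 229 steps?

229·15 = 3435.
3435 − 107·32 = 11, so 3435 ≡ 11 (mod 32).
(27 + 11) mod 32 = 6.

6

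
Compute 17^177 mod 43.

41

Successive squares of 17 mod 43: 17^1≡17, 17^2≡31, 17^4≡15, 17^8≡10, 17^16≡14, 17^32≡24, 17^64≡17, 17^128≡31.
Since 177 = 1 + 16 + 32 + 128 in binary, 17^177 ≡ 17·14·24·31 ≡ 41 (mod 43).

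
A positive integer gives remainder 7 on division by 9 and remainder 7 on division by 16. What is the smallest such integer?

x ≡ 7 (mod 9) gives x ∈ {7}.
The first of these with x mod 16 = 7 is 7.

7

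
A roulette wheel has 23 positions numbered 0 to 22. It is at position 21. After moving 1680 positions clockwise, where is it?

Dividing 1680 by 23 gives quotient 73 and remainder 1.
(21 + 1) mod 23 = 22.

22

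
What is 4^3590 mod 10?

6

Powers of 4 mod 10 repeat with period 2: 4, 6.
3590 leaves remainder 0 on division by 2, so 4^3590 ends in 6.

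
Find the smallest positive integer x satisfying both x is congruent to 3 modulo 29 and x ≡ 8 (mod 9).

206

Since 9·13 ≡ 1 (mod 29), take x = 8 + 9·((3−8)·13 mod 29) = 8 + 9·22 = 206.
Check: 206 mod 29 = 3, 206 mod 9 = 8.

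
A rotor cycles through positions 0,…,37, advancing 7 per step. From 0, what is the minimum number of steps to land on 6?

7⁻¹ ≡ 11 (mod 38) because 7·11 = 77 = 2·38 + 1.
So x ≡ 11·6 = 66 ≡ 28 (mod 38).
Check: 7·28 = 196 = 5·38 + 6.

28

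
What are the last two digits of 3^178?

By repeated squaring mod 100: 3^1≡3, 3^2≡9, 3^4≡81, 3^8≡61, 3^16≡21, 3^32≡41, 3^64≡81, 3^128≡61.
178 = 2 + 16 + 32 + 128, so 3^178 ≡ 9·21·41·61 ≡ 89 (mod 100).

89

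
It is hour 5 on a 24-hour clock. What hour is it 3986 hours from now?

7

3986 = 166·24 + 2, so 3986 mod 24 = 2.
(5 + 2) mod 24 = 7.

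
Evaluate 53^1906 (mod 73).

By repeated squaring mod 73: 53^1≡53, 53^2≡35, 53^4≡57, 53^8≡37, 53^16≡55, 53^32≡32, 53^64≡2, 53^128≡4, 53^256≡16, 53^512≡37, 53^1024≡55.
Since 1906 = 2 + 16 + 32 + 64 + 256 + 512 + 1024 in binary, 53^1906 ≡ 35·55·32·2·16·37·55 ≡ 25 (mod 73).

25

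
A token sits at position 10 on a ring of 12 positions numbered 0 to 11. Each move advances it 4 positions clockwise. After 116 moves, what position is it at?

6

116·4 = 464.
Dividing 464 by 12 gives quotient 38 and remainder 8.
(10 + 8) mod 12 = 6.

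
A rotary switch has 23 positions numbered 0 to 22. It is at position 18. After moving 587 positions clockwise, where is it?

7

587 mod 23 = 12 (since 25·23 = 575).
(18 + 12) mod 23 = 7.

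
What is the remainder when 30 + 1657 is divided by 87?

34

1657 = 19·87 + 4, so 1657 mod 87 = 4.
(30 + 4) mod 87 = 34.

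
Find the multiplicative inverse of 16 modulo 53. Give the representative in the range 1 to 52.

10

53 = 3·16 + 5
16 = 3·5 + 1
5 = 5·1 + 0
Back-substituting gives 16·10 ≡ 1 (mod 53).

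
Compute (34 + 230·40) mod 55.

230·40 = 9200.
9200 = 167·55 + 15, so 9200 mod 55 = 15.
(34 + 15) mod 55 = 49.

49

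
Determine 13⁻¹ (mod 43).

10

13·10 = 130 = 3·43 + 1, so 13⁻¹ ≡ 10 (mod 43).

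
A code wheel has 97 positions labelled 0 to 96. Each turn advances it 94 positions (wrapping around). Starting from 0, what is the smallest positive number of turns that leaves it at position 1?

32

97 = 1·94 + 3
94 = 31·3 + 1
3 = 3·1 + 0
Back-substituting gives 94·32 ≡ 1 (mod 97).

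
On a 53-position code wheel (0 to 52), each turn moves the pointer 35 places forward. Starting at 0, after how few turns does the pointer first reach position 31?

The inverse of 35 mod 53 is 50 (since 35·50 = 1750 ≡ 1).
So x ≡ 50·31 = 1550 ≡ 13 (mod 53).

13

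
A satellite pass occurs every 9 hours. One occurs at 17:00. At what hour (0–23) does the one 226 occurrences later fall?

226·9 = 2034.
Dividing 2034 by 24 gives quotient 84 and remainder 18.
(17 + 18) mod 24 = 11.

11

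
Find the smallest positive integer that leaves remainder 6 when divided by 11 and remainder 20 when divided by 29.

x ≡ 6 (mod 11) gives x ∈ {6, 17, 28, 39, 50, 61, 72, 83, …}.
The first of these with x mod 29 = 20 is 281.

281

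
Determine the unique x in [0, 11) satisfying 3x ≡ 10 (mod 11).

7

The inverse of 3 mod 11 is 4 (since 3·4 = 12 ≡ 1).
Multiplying both sides by 4: x ≡ 4·10 = 40 ≡ 7 (mod 11).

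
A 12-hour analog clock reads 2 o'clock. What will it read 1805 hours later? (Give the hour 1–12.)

1805 − 150·12 = 5, so 1805 ≡ 5 (mod 12).
2 + 5 → 7 on a 12-hour dial.

7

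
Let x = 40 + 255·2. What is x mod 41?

17

255·2 = 510.
510 − 12·41 = 18, so 510 ≡ 18 (mod 41).
(40 + 18) mod 41 = 17.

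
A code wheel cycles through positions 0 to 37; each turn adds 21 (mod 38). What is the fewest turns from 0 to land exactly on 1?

29

21·29 = 609 = 16·38 + 1, so 21⁻¹ ≡ 29 (mod 38).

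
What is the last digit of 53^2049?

3

The units digit of 53^n cycles with period 4: 3, 9, 7, 1, …
2049 mod 4 = 1, so the last digit matches 3^1 = 3.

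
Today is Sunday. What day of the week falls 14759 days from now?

Wednesday

Dividing 14759 by 7 gives quotient 2108 and remainder 3.
Sunday + 3 days → Wednesday.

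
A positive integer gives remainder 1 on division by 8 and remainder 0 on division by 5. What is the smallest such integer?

x ≡ 0 (mod 5) gives x ∈ {0, 5, 10, 15, 20, 25}.
The first of these with x mod 8 = 1 is 25.

25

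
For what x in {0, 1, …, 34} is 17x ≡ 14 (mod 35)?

7

The inverse of 17 mod 35 is 33 (since 17·33 = 561 ≡ 1).
So x ≡ 33·14 = 462 ≡ 7 (mod 35).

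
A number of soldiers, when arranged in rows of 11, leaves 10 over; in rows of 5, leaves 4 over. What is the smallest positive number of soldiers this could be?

x ≡ 4 (mod 5) gives x ∈ {4, 9, 14, 19, 24, 29, 34, 39, …}.
The first of these with x mod 11 = 10 is 54.

54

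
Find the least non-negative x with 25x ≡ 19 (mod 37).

20

The inverse of 25 mod 37 is 3 (since 25·3 = 75 ≡ 1).
Multiplying both sides by 3: x ≡ 3·19 = 57 ≡ 20 (mod 37).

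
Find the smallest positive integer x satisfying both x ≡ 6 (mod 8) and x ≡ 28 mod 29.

86

x ≡ 6 (mod 8) gives x ∈ {6, 14, 22, 30, 38, 46, 54, 62, …}.
The first of these with x mod 29 = 28 is 86.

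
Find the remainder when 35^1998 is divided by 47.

17

Square-and-reduce mod 47: 35^1≡35, 35^2≡3, 35^4≡9, 35^8≡34, 35^16≡28, 35^32≡32, 35^64≡37, 35^128≡6, 35^256≡36, 35^512≡27, 35^1024≡24.
Since 1998 = 2 + 4 + 8 + 64 + 128 + 256 + 512 + 1024 in binary, 35^1998 ≡ 3·9·34·37·6·36·27·24 ≡ 17 (mod 47).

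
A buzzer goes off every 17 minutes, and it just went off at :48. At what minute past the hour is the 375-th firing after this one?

3

375·17 = 6375.
6375 = 106·60 + 15, so 6375 mod 60 = 15.
(48 + 15) mod 60 = 3.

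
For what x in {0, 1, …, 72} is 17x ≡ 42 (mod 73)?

17⁻¹ ≡ 43 (mod 73) because 17·43 = 731 = 10·73 + 1.
Multiplying both sides by 43: x ≡ 43·42 = 1806 ≡ 54 (mod 73).

54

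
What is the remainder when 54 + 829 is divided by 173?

18

Dividing 829 by 173 gives quotient 4 and remainder 137.
(54 + 137) mod 173 = 18.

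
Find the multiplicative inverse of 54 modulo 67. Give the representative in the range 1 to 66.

36

54·36 = 1944 = 29·67 + 1, so 54⁻¹ ≡ 36 (mod 67).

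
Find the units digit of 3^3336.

1

The units digit of 3^n cycles with period 4: 3, 9, 7, 1, …
3336 mod 4 = 0, so the last digit matches 3^4 = 1.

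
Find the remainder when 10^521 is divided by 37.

26

Successive squares of 10 mod 37: 10^1≡10, 10^2≡26, 10^4≡10, 10^8≡26, 10^16≡10, 10^32≡26, 10^64≡10, 10^128≡26, 10^256≡10, 10^512≡26.
521 = 1 + 8 + 512, so 10^521 ≡ 10·26·26 ≡ 26 (mod 37).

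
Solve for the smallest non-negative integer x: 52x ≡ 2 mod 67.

52⁻¹ ≡ 58 (mod 67) because 52·58 = 3016 = 45·67 + 1.
Multiplying both sides by 58: x ≡ 58·2 = 116 ≡ 49 (mod 67).
Check: 52·49 = 2548 = 38·67 + 2.

49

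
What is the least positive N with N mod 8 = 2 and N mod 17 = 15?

66

Since 17·1 ≡ 1 (mod 8), take x = 15 + 17·((2−15)·1 mod 8) = 15 + 17·3 = 66.
Check: 66 mod 8 = 2, 66 mod 17 = 15.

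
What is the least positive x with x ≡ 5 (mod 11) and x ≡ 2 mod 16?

x ≡ 5 (mod 11) gives x ∈ {5, 16, 27, 38, 49, 60, 71, 82}.
The first of these with x mod 16 = 2 is 82.

82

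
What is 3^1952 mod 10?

1

The units digit of 3^n cycles with period 4: 3, 9, 7, 1, …
1952 leaves remainder 0 on division by 4, so 3^1952 ends in 1.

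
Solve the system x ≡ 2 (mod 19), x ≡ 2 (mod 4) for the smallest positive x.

2

x ≡ 2 (mod 4) gives x ∈ {2}.
The first of these with x mod 19 = 2 is 2.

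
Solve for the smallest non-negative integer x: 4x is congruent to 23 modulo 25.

12

4⁻¹ ≡ 19 (mod 25) because 4·19 = 76 = 3·25 + 1.
Multiplying both sides by 19: x ≡ 19·23 = 437 ≡ 12 (mod 25).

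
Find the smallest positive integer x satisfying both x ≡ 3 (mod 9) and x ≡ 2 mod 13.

93

x ≡ 3 (mod 9) gives x ∈ {3, 12, 21, 30, 39, 48, 57, 66, …}.
The first of these with x mod 13 = 2 is 93.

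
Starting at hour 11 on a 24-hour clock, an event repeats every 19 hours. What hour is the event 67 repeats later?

67·19 = 1273.
1273 = 53·24 + 1, so 1273 mod 24 = 1.
(11 + 1) mod 24 = 12.

12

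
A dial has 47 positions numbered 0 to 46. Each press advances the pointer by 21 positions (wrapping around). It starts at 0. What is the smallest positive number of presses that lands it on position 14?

The inverse of 21 mod 47 is 9 (since 21·9 = 189 ≡ 1).
So x ≡ 9·14 = 126 ≡ 32 (mod 47).
Check: 21·32 = 672 = 14·47 + 14.

32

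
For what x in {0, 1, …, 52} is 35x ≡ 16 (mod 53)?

35⁻¹ ≡ 50 (mod 53) because 35·50 = 1750 = 33·53 + 1.
So x ≡ 50·16 = 800 ≡ 5 (mod 53).
Check: 35·5 = 175 = 3·53 + 16.

5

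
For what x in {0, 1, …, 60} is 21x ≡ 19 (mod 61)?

59

21⁻¹ ≡ 32 (mod 61) because 21·32 = 672 = 11·61 + 1.
So x ≡ 32·19 = 608 ≡ 59 (mod 61).
Check: 21·59 = 1239 = 20·61 + 19.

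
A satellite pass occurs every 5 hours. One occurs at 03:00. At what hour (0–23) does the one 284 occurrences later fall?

284·5 = 1420.
1420 = 59·24 + 4, so 1420 mod 24 = 4.
(3 + 4) mod 24 = 7.

7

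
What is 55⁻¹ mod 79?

55·23 = 1265 = 16·79 + 1, so 55⁻¹ ≡ 23 (mod 79).

23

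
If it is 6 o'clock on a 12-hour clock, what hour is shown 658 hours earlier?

658 mod 12 = 10 (since 54·12 = 648).
6 − 10 → 8 on a 12-hour dial.

8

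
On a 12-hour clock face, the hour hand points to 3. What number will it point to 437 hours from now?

8

437 = 36·12 + 5, so 437 mod 12 = 5.
3 + 5 → 8 on a 12-hour dial.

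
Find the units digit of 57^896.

1

The units digit of 57^n cycles with period 4: 7, 9, 3, 1, …
896 mod 4 = 0, so the last digit matches 7^4 = 1.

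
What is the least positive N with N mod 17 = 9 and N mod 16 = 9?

x ≡ 9 (mod 16) gives x ∈ {9}.
The first of these with x mod 17 = 9 is 9.

9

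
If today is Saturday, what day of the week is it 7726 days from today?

Thursday

7726 = 1103·7 + 5, so 7726 mod 7 = 5.
Saturday + 5 days → Thursday.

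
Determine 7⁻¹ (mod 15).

13

7·13 = 91 = 6·15 + 1, so 7⁻¹ ≡ 13 (mod 15).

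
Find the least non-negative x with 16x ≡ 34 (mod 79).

12

The inverse of 16 mod 79 is 5 (since 16·5 = 80 ≡ 1).
So x ≡ 5·34 = 170 ≡ 12 (mod 79).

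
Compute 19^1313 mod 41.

26

Square-and-reduce mod 41: 19^1≡19, 19^2≡33, 19^4≡23, 19^8≡37, 19^16≡16, 19^32≡10, 19^64≡18, 19^128≡37, 19^256≡16, 19^512≡10, 19^1024≡18.
1313 = 1 + 32 + 256 + 1024, so 19^1313 ≡ 19·10·16·18 ≡ 26 (mod 41).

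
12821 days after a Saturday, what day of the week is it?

Wednesday

12821 mod 7 = 4 (since 1831·7 = 12817).
Saturday + 4 days → Wednesday.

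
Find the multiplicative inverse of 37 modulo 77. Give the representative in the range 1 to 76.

37·25 = 925 = 12·77 + 1, so 37⁻¹ ≡ 25 (mod 77).

25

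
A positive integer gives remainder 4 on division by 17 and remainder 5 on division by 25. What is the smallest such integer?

Since 25·15 ≡ 1 (mod 17), take x = 5 + 25·((4−5)·15 mod 17) = 5 + 25·2 = 55.
Check: 55 mod 17 = 4, 55 mod 25 = 5.

55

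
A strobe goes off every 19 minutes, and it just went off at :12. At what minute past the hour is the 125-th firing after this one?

47

125·19 = 2375.
2375 = 39·60 + 35, so 2375 mod 60 = 35.
(12 + 35) mod 60 = 47.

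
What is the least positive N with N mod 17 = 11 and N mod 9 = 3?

147

x ≡ 3 (mod 9) gives x ∈ {3, 12, 21, 30, 39, 48, 57, 66, …}.
The first of these with x mod 17 = 11 is 147.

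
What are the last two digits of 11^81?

Successive squares of 11 mod 100: 11^1≡11, 11^2≡21, 11^4≡41, 11^8≡81, 11^16≡61, 11^32≡21, 11^64≡41.
81 = 1 + 16 + 64, so 11^81 ≡ 11·61·41 ≡ 11 (mod 100).

11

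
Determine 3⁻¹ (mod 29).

3·10 = 30 = 1·29 + 1, so 3⁻¹ ≡ 10 (mod 29).

10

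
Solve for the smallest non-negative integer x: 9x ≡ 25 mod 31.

20

The inverse of 9 mod 31 is 7 (since 9·7 = 63 ≡ 1).
Multiplying both sides by 7: x ≡ 7·25 = 175 ≡ 20 (mod 31).
Check: 9·20 = 180 = 5·31 + 25.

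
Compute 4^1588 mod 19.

By repeated squaring mod 19: 4^1≡4, 4^2≡16, 4^4≡9, 4^8≡5, 4^16≡6, 4^32≡17, 4^64≡4, 4^128≡16, 4^256≡9, 4^512≡5, 4^1024≡6.
Since 1588 = 4 + 16 + 32 + 512 + 1024 in binary, 4^1588 ≡ 9·6·17·5·6 ≡ 9 (mod 19).

9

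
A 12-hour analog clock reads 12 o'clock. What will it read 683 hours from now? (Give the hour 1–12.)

683 mod 12 = 11 (since 56·12 = 672).
12 + 11 → 11 on a 12-hour dial.

11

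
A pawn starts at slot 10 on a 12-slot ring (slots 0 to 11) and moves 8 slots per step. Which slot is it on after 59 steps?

59·8 = 472.
472 − 39·12 = 4, so 472 ≡ 4 (mod 12).
(10 + 4) mod 12 = 2.

2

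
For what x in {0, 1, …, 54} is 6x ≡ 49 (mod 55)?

6⁻¹ ≡ 46 (mod 55) because 6·46 = 276 = 5·55 + 1.
Multiplying both sides by 46: x ≡ 46·49 = 2254 ≡ 54 (mod 55).

54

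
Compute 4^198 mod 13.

1

Successive squares of 4 mod 13: 4^1≡4, 4^2≡3, 4^4≡9, 4^8≡3, 4^16≡9, 4^32≡3, 4^64≡9, 4^128≡3.
198 = 2 + 4 + 64 + 128, so 4^198 ≡ 3·9·9·3 ≡ 1 (mod 13).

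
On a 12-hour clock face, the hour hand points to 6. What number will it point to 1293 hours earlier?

9

Dividing 1293 by 12 gives quotient 107 and remainder 9.
6 − 9 → 9 on a 12-hour dial.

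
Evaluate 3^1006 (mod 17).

Square-and-reduce mod 17: 3^1≡3, 3^2≡9, 3^4≡13, 3^8≡16, 3^16≡1, 3^32≡1, 3^64≡1, 3^128≡1, 3^256≡1, 3^512≡1.
1006 = 2 + 4 + 8 + 32 + 64 + 128 + 256 + 512, so 3^1006 ≡ 9·13·16·1·1·1·1·1 ≡ 2 (mod 17).

2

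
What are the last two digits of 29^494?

Successive squares of 29 mod 100: 29^1≡29, 29^2≡41, 29^4≡81, 29^8≡61, 29^16≡21, 29^32≡41, 29^64≡81, 29^128≡61, 29^256≡21.
Since 494 = 2 + 4 + 8 + 32 + 64 + 128 + 256 in binary, 29^494 ≡ 41·81·61·41·81·61·21 ≡ 81 (mod 100).

81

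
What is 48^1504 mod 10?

Last digits of 8^n: 8, 4, 2, 6 (period 4).
1504 leaves remainder 0 on division by 4, so 48^1504 ends in 6.

6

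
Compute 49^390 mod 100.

1

Successive squares of 49 mod 100: 49^1≡49, 49^2≡1, 49^4≡1, 49^8≡1, 49^16≡1, 49^32≡1, 49^64≡1, 49^128≡1, 49^256≡1.
Since 390 = 2 + 4 + 128 + 256 in binary, 49^390 ≡ 1·1·1·1 ≡ 1 (mod 100).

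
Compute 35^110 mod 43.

Square-and-reduce mod 43: 35^1≡35, 35^2≡21, 35^4≡11, 35^8≡35, 35^16≡21, 35^32≡11, 35^64≡35.
110 = 2 + 4 + 8 + 32 + 64, so 35^110 ≡ 21·11·35·11·35 ≡ 41 (mod 43).

41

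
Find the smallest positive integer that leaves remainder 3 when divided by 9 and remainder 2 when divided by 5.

12

Since 5·2 ≡ 1 (mod 9), take x = 2 + 5·((3−2)·2 mod 9) = 2 + 5·2 = 12.
Check: 12 mod 9 = 3, 12 mod 5 = 2.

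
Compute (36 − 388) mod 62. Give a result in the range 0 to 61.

20

388 − 6·62 = 16, so 388 ≡ 16 (mod 62).
(36 − 16) mod 62 = 20.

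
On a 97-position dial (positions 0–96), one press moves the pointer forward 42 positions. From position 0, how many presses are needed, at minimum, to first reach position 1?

97 = 2·42 + 13
42 = 3·13 + 3
13 = 4·3 + 1
3 = 3·1 + 0
Back-substituting gives 42·67 ≡ 1 (mod 97).

67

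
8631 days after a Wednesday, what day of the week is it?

Wednesday

8631 = 1233·7 + 0, so 8631 mod 7 = 0.
Wednesday + 0 days → Wednesday.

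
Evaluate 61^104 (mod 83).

68

Square-and-reduce mod 83: 61^1≡61, 61^2≡69, 61^4≡30, 61^8≡70, 61^16≡3, 61^32≡9, 61^64≡81.
104 = 8 + 32 + 64, so 61^104 ≡ 70·9·81 ≡ 68 (mod 83).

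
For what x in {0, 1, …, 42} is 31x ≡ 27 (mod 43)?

31⁻¹ ≡ 25 (mod 43) because 31·25 = 775 = 18·43 + 1.
Multiplying both sides by 25: x ≡ 25·27 = 675 ≡ 30 (mod 43).

30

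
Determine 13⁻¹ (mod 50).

27

13·27 = 351 = 7·50 + 1, so 13⁻¹ ≡ 27 (mod 50).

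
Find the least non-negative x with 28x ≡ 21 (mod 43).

The inverse of 28 mod 43 is 20 (since 28·20 = 560 ≡ 1).
Multiplying both sides by 20: x ≡ 20·21 = 420 ≡ 33 (mod 43).

33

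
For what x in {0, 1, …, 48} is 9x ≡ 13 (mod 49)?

The inverse of 9 mod 49 is 11 (since 9·11 = 99 ≡ 1).
Multiplying both sides by 11: x ≡ 11·13 = 143 ≡ 45 (mod 49).

45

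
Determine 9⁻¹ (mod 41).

9·32 = 288 = 7·41 + 1, so 9⁻¹ ≡ 32 (mod 41).

32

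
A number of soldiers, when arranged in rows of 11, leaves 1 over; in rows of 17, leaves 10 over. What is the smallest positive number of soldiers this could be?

78

x ≡ 1 (mod 11) gives x ∈ {1, 12, 23, 34, 45, 56, 67, 78}.
The first of these with x mod 17 = 10 is 78.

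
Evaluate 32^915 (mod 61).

11

By repeated squaring mod 61: 32^1≡32, 32^2≡48, 32^4≡47, 32^8≡13, 32^16≡47, 32^32≡13, 32^64≡47, 32^128≡13, 32^256≡47, 32^512≡13.
Since 915 = 1 + 2 + 16 + 128 + 256 + 512 in binary, 32^915 ≡ 32·48·47·13·47·13 ≡ 11 (mod 61).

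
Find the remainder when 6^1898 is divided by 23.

12

Successive squares of 6 mod 23: 6^1≡6, 6^2≡13, 6^4≡8, 6^8≡18, 6^16≡2, 6^32≡4, 6^64≡16, 6^128≡3, 6^256≡9, 6^512≡12, 6^1024≡6.
1898 = 2 + 8 + 32 + 64 + 256 + 512 + 1024, so 6^1898 ≡ 13·18·4·16·9·12·6 ≡ 12 (mod 23).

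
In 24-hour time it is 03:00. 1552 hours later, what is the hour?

19

1552 mod 24 = 16 (since 64·24 = 1536).
(3 + 16) mod 24 = 19.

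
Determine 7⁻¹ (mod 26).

15

26 = 3·7 + 5
7 = 1·5 + 2
5 = 2·2 + 1
2 = 2·1 + 0
Back-substituting gives 7·15 ≡ 1 (mod 26).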